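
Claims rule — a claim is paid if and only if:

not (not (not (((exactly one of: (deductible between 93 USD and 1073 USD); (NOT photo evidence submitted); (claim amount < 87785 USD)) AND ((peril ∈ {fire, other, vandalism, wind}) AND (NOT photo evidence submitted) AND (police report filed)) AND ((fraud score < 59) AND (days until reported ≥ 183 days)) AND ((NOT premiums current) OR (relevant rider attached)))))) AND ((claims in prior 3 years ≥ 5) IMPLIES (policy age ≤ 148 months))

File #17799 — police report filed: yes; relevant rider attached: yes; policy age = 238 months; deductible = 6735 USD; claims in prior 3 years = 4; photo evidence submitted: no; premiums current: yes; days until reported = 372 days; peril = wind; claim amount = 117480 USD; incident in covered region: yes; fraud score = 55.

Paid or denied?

Denied

Atomic conditions:
  deductible between 93 USD and 1073 USD: 6735 in [93, 1073] is false
  NOT photo evidence submitted: no → true
  claim amount < 87785 USD: 117480 < 87785 is false
  peril ∈ {fire, other, vandalism, wind}: wind is in the set → true
  police report filed: yes → true
  fraud score < 59: 55 < 59 is true
  days until reported ≥ 183 days: 372 ≥ 183 is true
  NOT premiums current: yes → false
  relevant rider attached: yes → true
  claims in prior 3 years ≥ 5: 4 ≥ 5 is false
  policy age ≤ 148 months: 238 ≤ 148 is false
Combine:
[1.1.1.1.1] exactly-one(false, true, false) = true
[1.1.1.1.2] true AND true AND true = true
[1.1.1.1.3] true AND true = true
[1.1.1.1.4] false OR true = true
[1.1.1.1] true AND true AND true AND true = true
[1.1.1] NOT true = false
[1.1] NOT false = true
[1] NOT true = false
[2] false → false (antecedent false ⇒ implication holds) = true
[root] false AND true = false
Overall: false → denied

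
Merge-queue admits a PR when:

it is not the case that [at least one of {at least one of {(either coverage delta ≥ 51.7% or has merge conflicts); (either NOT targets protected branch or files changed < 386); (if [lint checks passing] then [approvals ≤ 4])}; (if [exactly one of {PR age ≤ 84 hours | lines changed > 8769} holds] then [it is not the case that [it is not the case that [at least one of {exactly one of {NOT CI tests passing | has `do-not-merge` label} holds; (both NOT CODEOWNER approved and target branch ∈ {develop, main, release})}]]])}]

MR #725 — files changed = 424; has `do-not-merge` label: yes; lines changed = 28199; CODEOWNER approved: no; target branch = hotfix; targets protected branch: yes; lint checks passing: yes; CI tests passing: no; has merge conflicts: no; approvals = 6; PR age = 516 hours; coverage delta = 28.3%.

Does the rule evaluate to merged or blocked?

Atomic conditions:
  coverage delta ≥ 51.7%: 28.3 ≥ 51.7 is false
  has merge conflicts: no → false
  NOT targets protected branch: yes → false
  files changed < 386: 424 < 386 is false
  lint checks passing: yes → true
  approvals ≤ 4: 6 ≤ 4 is false
  PR age ≤ 84 hours: 516 ≤ 84 is false
  lines changed > 8769: 28199 > 8769 is true
  NOT CI tests passing: no → true
  has `do-not-merge` label: yes → true
  NOT CODEOWNER approved: no → true
  target branch ∈ {develop, main, release}: hotfix is not in the set → false
Combine:
[1.1.1] false OR false = false
[1.1.2] false OR false = false
[1.1.3] true → false = false
[1.1] false OR false OR false = false
[1.2.1] exactly-one(false, true) = true
[1.2.2.1.1.1] exactly-one(true, true) = false
[1.2.2.1.1.2] true AND false = false
[1.2.2.1.1] false OR false = false
[1.2.2.1] NOT false = true
[1.2.2] NOT true = false
[1.2] true → false = false
[1] false OR false = false
[root] NOT false = true
Overall: true → merged

Merged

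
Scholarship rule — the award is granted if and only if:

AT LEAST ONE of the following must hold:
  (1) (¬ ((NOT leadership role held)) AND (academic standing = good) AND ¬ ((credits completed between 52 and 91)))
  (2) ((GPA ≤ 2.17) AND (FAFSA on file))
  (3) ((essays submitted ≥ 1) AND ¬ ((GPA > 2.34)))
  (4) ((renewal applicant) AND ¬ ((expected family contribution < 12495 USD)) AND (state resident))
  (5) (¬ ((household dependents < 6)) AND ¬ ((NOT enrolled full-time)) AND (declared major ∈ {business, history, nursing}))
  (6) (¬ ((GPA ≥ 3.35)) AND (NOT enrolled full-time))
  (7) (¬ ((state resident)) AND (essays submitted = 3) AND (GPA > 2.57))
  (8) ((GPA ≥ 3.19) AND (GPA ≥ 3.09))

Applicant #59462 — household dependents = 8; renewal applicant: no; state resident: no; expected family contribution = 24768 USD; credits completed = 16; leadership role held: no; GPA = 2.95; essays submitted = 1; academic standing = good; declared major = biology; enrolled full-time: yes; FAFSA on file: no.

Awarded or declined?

Atomic conditions:
  NOT leadership role held: no → true
  academic standing = good: good == good is true
  credits completed between 52 and 91: 16 in [52, 91] is false
  GPA ≤ 2.17: 2.95 ≤ 2.17 is false
  FAFSA on file: no → false
  essays submitted ≥ 1: 1 ≥ 1 is true
  GPA > 2.34: 2.95 > 2.34 is true
  renewal applicant: no → false
  expected family contribution < 12495 USD: 24768 < 12495 is false
  state resident: no → false
  household dependents < 6: 8 < 6 is false
  NOT enrolled full-time: yes → false
  declared major ∈ {business, history, nursing}: biology is not in the set → false
  GPA ≥ 3.35: 2.95 ≥ 3.35 is false
  essays submitted = 3: 1 == 3 is false
  GPA > 2.57: 2.95 > 2.57 is true
  GPA ≥ 3.19: 2.95 ≥ 3.19 is false
  GPA ≥ 3.09: 2.95 ≥ 3.09 is false
Combine:
[1.1] NOT true = false
[1.3] NOT false = true
[1] false AND true AND true = false
[2] false AND false = false
[3.2] NOT true = false
[3] true AND false = false
[4.2] NOT false = true
[4] false AND true AND false = false
[5.1] NOT false = true
[5.2] NOT false = true
[5] true AND true AND false = false
[6.1] NOT false = true
[6] true AND false = false
[7.1] NOT false = true
[7] true AND false AND true = false
[8] false AND false = false
[root] false OR false OR false OR false OR false OR false OR false OR false = false
Overall: false → declined

Declined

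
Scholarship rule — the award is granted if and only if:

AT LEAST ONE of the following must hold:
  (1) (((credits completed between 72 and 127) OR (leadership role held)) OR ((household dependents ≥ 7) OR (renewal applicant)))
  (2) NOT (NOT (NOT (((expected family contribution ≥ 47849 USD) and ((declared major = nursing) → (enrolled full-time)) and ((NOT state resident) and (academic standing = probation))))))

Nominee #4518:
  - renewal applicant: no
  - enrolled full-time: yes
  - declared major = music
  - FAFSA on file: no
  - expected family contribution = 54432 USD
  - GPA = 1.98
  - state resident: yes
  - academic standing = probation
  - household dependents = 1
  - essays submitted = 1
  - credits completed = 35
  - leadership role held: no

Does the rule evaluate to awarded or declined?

Atomic conditions:
  credits completed between 72 and 127: 35 in [72, 127] is false
  leadership role held: no → false
  household dependents ≥ 7: 1 ≥ 7 is false
  renewal applicant: no → false
  expected family contribution ≥ 47849 USD: 54432 ≥ 47849 is true
  declared major = nursing: music == nursing is false
  enrolled full-time: yes → true
  NOT state resident: yes → false
  academic standing = probation: probation == probation is true
Combine:
[1.1] false OR false = false
[1.2] false OR false = false
[1] false OR false = false
[2.1.1.1.2] false → true (antecedent false ⇒ implication holds) = true
[2.1.1.1.3] false AND true = false
[2.1.1.1] true AND true AND false = false
[2.1.1] NOT false = true
[2.1] NOT true = false
[2] NOT false = true
[root] false OR true = true
Overall: true → awarded

Awarded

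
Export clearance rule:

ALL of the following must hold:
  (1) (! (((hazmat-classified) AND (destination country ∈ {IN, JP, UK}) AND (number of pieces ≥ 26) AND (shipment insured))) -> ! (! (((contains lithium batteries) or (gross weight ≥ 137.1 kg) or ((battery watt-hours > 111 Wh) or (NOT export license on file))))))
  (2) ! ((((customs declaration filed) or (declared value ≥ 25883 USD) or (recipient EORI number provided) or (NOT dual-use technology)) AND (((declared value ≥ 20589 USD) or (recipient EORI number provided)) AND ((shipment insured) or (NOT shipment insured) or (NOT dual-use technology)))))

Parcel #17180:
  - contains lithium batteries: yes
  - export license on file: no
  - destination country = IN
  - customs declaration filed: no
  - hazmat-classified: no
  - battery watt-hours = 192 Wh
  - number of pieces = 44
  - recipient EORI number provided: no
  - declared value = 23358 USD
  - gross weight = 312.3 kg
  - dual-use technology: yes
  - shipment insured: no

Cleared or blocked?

Atomic conditions:
  hazmat-classified: no → false
  destination country ∈ {IN, JP, UK}: IN is in the set → true
  number of pieces ≥ 26: 44 ≥ 26 is true
  shipment insured: no → false
  contains lithium batteries: yes → true
  gross weight ≥ 137.1 kg: 312.3 ≥ 137.1 is true
  battery watt-hours > 111 Wh: 192 > 111 is true
  NOT export license on file: no → true
  customs declaration filed: no → false
  declared value ≥ 25883 USD: 23358 ≥ 25883 is false
  recipient EORI number provided: no → false
  NOT dual-use technology: yes → false
  declared value ≥ 20589 USD: 23358 ≥ 20589 is true
  NOT shipment insured: no → true
Combine:
[1.1.1] false AND true AND true AND false = false
[1.1] NOT false = true
[1.2.1.1.3] true OR true = true
[1.2.1.1] true OR true OR true = true
[1.2.1] NOT true = false
[1.2] NOT false = true
[1] true → true = true
[2.1.1] false OR false OR false OR false = false
[2.1.2.1] true OR false = true
[2.1.2.2] false OR true OR false = true
[2.1.2] true AND true = true
[2.1] false AND true = false
[2] NOT false = true
[root] true AND true = true
Overall: true → cleared

Cleared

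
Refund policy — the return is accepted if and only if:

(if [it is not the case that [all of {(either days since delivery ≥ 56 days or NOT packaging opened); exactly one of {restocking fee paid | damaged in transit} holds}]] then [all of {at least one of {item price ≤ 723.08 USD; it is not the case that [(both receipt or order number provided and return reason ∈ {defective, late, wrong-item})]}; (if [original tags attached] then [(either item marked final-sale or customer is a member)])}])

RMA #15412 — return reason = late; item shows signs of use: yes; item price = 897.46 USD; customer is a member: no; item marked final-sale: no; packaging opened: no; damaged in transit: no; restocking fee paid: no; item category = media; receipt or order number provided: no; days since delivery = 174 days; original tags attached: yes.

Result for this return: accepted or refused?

Atomic conditions:
  days since delivery ≥ 56 days: 174 ≥ 56 is true
  NOT packaging opened: no → true
  restocking fee paid: no → false
  damaged in transit: no → false
  item price ≤ 723.08 USD: 897.46 ≤ 723.08 is false
  receipt or order number provided: no → false
  return reason ∈ {defective, late, wrong-item}: late is in the set → true
  original tags attached: yes → true
  item marked final-sale: no → false
  customer is a member: no → false
Combine:
[1.1.1] true OR true = true
[1.1.2] exactly-one(false, false) = false
[1.1] true AND false = false
[1] NOT false = true
[2.1.2.1] false AND true = false
[2.1.2] NOT false = true
[2.1] false OR true = true
[2.2.2] false OR false = false
[2.2] true → false = false
[2] true AND false = false
[root] true → false = false
Overall: false → refused

Refused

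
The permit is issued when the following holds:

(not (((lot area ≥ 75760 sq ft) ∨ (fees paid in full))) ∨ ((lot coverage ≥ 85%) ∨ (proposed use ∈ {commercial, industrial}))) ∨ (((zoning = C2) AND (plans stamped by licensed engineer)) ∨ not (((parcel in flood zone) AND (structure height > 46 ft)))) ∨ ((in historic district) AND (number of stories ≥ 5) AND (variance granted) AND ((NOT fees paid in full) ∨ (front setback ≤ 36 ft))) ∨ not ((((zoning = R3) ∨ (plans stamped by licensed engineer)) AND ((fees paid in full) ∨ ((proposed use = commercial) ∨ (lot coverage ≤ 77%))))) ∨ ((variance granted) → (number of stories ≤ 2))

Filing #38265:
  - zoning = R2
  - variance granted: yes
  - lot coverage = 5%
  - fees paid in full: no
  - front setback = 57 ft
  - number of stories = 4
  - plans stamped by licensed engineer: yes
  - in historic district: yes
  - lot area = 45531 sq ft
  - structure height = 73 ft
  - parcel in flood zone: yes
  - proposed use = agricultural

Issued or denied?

Issued

Atomic conditions:
  lot area ≥ 75760 sq ft: 45531 ≥ 75760 is false
  fees paid in full: no → false
  lot coverage ≥ 85%: 5 ≥ 85 is false
  proposed use ∈ {commercial, industrial}: agricultural is not in the set → false
  zoning = C2: R2 == C2 is false
  plans stamped by licensed engineer: yes → true
  parcel in flood zone: yes → true
  structure height > 46 ft: 73 > 46 is true
  in historic district: yes → true
  number of stories ≥ 5: 4 ≥ 5 is false
  variance granted: yes → true
  NOT fees paid in full: no → true
  front setback ≤ 36 ft: 57 ≤ 36 is false
  zoning = R3: R2 == R3 is false
  proposed use = commercial: agricultural == commercial is false
  lot coverage ≤ 77%: 5 ≤ 77 is true
  number of stories ≤ 2: 4 ≤ 2 is false
Combine:
[1.1.1] false OR false = false
[1.1] NOT false = true
[1.2] false OR false = false
[1] true OR false = true
[2.1] false AND true = false
[2.2.1] true AND true = true
[2.2] NOT true = false
[2] false OR false = false
[3.4] true OR false = true
[3] true AND false AND true AND true = false
[4.1.1] false OR true = true
[4.1.2.2] false OR true = true
[4.1.2] false OR true = true
[4.1] true AND true = true
[4] NOT true = false
[5] true → false = false
[root] true OR false OR false OR false OR false = true
Overall: true → issued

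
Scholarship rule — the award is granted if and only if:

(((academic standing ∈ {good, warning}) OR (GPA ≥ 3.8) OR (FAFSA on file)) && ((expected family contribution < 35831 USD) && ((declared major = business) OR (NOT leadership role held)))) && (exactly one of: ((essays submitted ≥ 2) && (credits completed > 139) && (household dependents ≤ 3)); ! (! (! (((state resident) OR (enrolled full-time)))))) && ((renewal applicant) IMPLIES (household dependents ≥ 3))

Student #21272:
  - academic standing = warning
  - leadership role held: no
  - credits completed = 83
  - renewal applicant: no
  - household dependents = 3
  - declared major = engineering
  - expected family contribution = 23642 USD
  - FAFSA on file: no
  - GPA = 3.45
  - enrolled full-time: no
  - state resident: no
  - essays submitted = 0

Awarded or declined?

Awarded

Atomic conditions:
  academic standing ∈ {good, warning}: warning is in the set → true
  GPA ≥ 3.8: 3.45 ≥ 3.8 is false
  FAFSA on file: no → false
  expected family contribution < 35831 USD: 23642 < 35831 is true
  declared major = business: engineering == business is false
  NOT leadership role held: no → true
  essays submitted ≥ 2: 0 ≥ 2 is false
  credits completed > 139: 83 > 139 is false
  household dependents ≤ 3: 3 ≤ 3 is true
  state resident: no → false
  enrolled full-time: no → false
  renewal applicant: no → false
  household dependents ≥ 3: 3 ≥ 3 is true
Combine:
[1.1] true OR false OR false = true
[1.2.2] false OR true = true
[1.2] true AND true = true
[1] true AND true = true
[2.1] false AND false AND true = false
[2.2.1.1.1] false OR false = false
[2.2.1.1] NOT false = true
[2.2.1] NOT true = false
[2.2] NOT false = true
[2] exactly-one(false, true) = true
[3] false → true (antecedent false ⇒ implication holds) = true
[root] true AND true AND true = true
Overall: true → awarded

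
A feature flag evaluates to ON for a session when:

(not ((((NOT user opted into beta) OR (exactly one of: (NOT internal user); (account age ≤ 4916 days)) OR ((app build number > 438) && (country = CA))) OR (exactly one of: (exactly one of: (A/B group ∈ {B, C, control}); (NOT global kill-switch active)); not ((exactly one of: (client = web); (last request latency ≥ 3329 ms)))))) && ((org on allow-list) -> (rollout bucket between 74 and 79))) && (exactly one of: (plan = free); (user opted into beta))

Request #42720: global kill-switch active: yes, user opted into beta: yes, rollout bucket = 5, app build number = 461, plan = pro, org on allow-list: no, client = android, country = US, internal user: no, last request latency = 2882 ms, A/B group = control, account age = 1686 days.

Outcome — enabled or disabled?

Atomic conditions:
  NOT user opted into beta: yes → false
  NOT internal user: no → true
  account age ≤ 4916 days: 1686 ≤ 4916 is true
  app build number > 438: 461 > 438 is true
  country = CA: US == CA is false
  A/B group ∈ {B, C, control}: control is in the set → true
  NOT global kill-switch active: yes → false
  client = web: android == web is false
  last request latency ≥ 3329 ms: 2882 ≥ 3329 is false
  org on allow-list: no → false
  rollout bucket between 74 and 79: 5 in [74, 79] is false
  plan = free: pro == free is false
  user opted into beta: yes → true
Combine:
[1.1.1.1.2] exactly-one(true, true) = false
[1.1.1.1.3] true AND false = false
[1.1.1.1] false OR false OR false = false
[1.1.1.2.1] exactly-one(true, false) = true
[1.1.1.2.2.1] exactly-one(false, false) = false
[1.1.1.2.2] NOT false = true
[1.1.1.2] exactly-one(true, true) = false
[1.1.1] false OR false = false
[1.1] NOT false = true
[1.2] false → false (antecedent false ⇒ implication holds) = true
[1] true AND true = true
[2] exactly-one(false, true) = true
[root] true AND true = true
Overall: true → enabled

Enabled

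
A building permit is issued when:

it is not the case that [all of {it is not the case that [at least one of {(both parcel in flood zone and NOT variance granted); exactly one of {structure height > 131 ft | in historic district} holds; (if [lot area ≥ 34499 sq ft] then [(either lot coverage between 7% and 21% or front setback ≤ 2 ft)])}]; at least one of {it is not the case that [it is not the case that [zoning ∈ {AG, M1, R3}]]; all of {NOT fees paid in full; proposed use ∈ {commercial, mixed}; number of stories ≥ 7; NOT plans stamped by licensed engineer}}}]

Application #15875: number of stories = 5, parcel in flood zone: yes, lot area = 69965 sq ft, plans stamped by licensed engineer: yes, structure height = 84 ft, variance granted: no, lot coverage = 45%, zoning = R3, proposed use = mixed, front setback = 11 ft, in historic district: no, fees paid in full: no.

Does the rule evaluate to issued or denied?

Atomic conditions:
  parcel in flood zone: yes → true
  NOT variance granted: no → true
  structure height > 131 ft: 84 > 131 is false
  in historic district: no → false
  lot area ≥ 34499 sq ft: 69965 ≥ 34499 is true
  lot coverage between 7% and 21%: 45 in [7, 21] is false
  front setback ≤ 2 ft: 11 ≤ 2 is false
  zoning ∈ {AG, M1, R3}: R3 is in the set → true
  NOT fees paid in full: no → true
  proposed use ∈ {commercial, mixed}: mixed is in the set → true
  number of stories ≥ 7: 5 ≥ 7 is false
  NOT plans stamped by licensed engineer: yes → false
Combine:
[1.1.1.1] true AND true = true
[1.1.1.2] exactly-one(false, false) = false
[1.1.1.3.2] false OR false = false
[1.1.1.3] true → false = false
[1.1.1] true OR false OR false = true
[1.1] NOT true = false
[1.2.1.1] NOT true = false
[1.2.1] NOT false = true
[1.2.2] true AND true AND false AND false = false
[1.2] true OR false = true
[1] false AND true = false
[root] NOT false = true
Overall: true → issued

Issued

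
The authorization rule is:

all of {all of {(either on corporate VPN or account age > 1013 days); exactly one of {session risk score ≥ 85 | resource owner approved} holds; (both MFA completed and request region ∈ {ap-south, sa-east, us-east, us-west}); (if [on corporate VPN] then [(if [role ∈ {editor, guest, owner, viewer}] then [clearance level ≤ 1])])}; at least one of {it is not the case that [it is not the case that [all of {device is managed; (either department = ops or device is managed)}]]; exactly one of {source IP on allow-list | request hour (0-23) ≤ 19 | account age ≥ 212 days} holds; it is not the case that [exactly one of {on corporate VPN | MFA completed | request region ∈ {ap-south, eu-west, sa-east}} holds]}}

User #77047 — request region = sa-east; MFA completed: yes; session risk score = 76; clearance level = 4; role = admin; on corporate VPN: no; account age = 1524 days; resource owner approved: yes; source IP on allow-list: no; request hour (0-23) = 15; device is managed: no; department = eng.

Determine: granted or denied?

Granted

Atomic conditions:
  on corporate VPN: no → false
  account age > 1013 days: 1524 > 1013 is true
  session risk score ≥ 85: 76 ≥ 85 is false
  resource owner approved: yes → true
  MFA completed: yes → true
  request region ∈ {ap-south, sa-east, us-east, us-west}: sa-east is in the set → true
  role ∈ {editor, guest, owner, viewer}: admin is not in the set → false
  clearance level ≤ 1: 4 ≤ 1 is false
  device is managed: no → false
  department = ops: eng == ops is false
  source IP on allow-list: no → false
  request hour (0-23) ≤ 19: 15 ≤ 19 is true
  account age ≥ 212 days: 1524 ≥ 212 is true
  request region ∈ {ap-south, eu-west, sa-east}: sa-east is in the set → true
Combine:
[1.1] false OR true = true
[1.2] exactly-one(false, true) = true
[1.3] true AND true = true
[1.4.2] false → false (antecedent false ⇒ implication holds) = true
[1.4] false → true (antecedent false ⇒ implication holds) = true
[1] true AND true AND true AND true = true
[2.1.1.1.2] false OR false = false
[2.1.1.1] false AND false = false
[2.1.1] NOT false = true
[2.1] NOT true = false
[2.2] exactly-one(false, true, true) = false
[2.3.1] exactly-one(false, true, true) = false
[2.3] NOT false = true
[2] false OR false OR true = true
[root] true AND true = true
Overall: true → granted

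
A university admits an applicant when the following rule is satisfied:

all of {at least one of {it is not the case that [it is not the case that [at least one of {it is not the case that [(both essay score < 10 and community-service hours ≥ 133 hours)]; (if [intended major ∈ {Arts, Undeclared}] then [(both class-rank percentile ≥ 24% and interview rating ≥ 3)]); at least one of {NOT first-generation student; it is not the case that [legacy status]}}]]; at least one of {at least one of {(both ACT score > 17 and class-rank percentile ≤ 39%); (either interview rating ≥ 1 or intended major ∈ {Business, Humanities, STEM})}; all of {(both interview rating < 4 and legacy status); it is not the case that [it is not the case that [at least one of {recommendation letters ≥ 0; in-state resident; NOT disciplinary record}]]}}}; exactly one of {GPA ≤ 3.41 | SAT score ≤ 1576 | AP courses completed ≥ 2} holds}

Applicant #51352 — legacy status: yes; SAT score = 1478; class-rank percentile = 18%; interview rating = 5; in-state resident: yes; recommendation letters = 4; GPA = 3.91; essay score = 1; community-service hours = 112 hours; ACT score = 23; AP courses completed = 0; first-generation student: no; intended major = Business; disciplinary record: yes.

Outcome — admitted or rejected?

Admitted

Atomic conditions:
  essay score < 10: 1 < 10 is true
  community-service hours ≥ 133 hours: 112 ≥ 133 is false
  intended major ∈ {Arts, Undeclared}: Business is not in the set → false
  class-rank percentile ≥ 24%: 18 ≥ 24 is false
  interview rating ≥ 3: 5 ≥ 3 is true
  NOT first-generation student: no → true
  legacy status: yes → true
  ACT score > 17: 23 > 17 is true
  class-rank percentile ≤ 39%: 18 ≤ 39 is true
  interview rating ≥ 1: 5 ≥ 1 is true
  intended major ∈ {Business, Humanities, STEM}: Business is in the set → true
  interview rating < 4: 5 < 4 is false
  recommendation letters ≥ 0: 4 ≥ 0 is true
  in-state resident: yes → true
  NOT disciplinary record: yes → false
  GPA ≤ 3.41: 3.91 ≤ 3.41 is false
  SAT score ≤ 1576: 1478 ≤ 1576 is true
  AP courses completed ≥ 2: 0 ≥ 2 is false
Combine:
[1.1.1.1.1.1] true AND false = false
[1.1.1.1.1] NOT false = true
[1.1.1.1.2.2] false AND true = false
[1.1.1.1.2] false → false (antecedent false ⇒ implication holds) = true
[1.1.1.1.3.2] NOT true = false
[1.1.1.1.3] true OR false = true
[1.1.1.1] true OR true OR true = true
[1.1.1] NOT true = false
[1.1] NOT false = true
[1.2.1.1] true AND true = true
[1.2.1.2] true OR true = true
[1.2.1] true OR true = true
[1.2.2.1] false AND true = false
[1.2.2.2.1.1] true OR true OR false = true
[1.2.2.2.1] NOT true = false
[1.2.2.2] NOT false = true
[1.2.2] false AND true = false
[1.2] true OR false = true
[1] true OR true = true
[2] exactly-one(false, true, false) = true
[root] true AND true = true
Overall: true → admitted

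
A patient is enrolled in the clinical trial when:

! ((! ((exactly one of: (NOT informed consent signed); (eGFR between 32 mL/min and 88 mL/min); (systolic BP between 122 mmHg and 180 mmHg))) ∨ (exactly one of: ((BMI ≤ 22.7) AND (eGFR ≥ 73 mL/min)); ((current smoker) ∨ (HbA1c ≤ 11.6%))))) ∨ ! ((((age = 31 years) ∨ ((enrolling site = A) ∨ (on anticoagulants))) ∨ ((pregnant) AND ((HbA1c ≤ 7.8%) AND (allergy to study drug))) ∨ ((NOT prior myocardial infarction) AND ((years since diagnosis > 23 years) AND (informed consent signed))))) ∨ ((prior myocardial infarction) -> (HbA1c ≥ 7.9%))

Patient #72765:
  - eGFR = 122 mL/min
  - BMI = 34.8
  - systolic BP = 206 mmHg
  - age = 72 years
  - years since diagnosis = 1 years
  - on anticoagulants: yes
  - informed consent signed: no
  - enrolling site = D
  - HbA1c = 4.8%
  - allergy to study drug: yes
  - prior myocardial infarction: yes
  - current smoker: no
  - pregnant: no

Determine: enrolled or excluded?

Atomic conditions:
  NOT informed consent signed: no → true
  eGFR between 32 mL/min and 88 mL/min: 122 in [32, 88] is false
  systolic BP between 122 mmHg and 180 mmHg: 206 in [122, 180] is false
  BMI ≤ 22.7: 34.8 ≤ 22.7 is false
  eGFR ≥ 73 mL/min: 122 ≥ 73 is true
  current smoker: no → false
  HbA1c ≤ 11.6%: 4.8 ≤ 11.6 is true
  age = 31 years: 72 == 31 is false
  enrolling site = A: D == A is false
  on anticoagulants: yes → true
  pregnant: no → false
  HbA1c ≤ 7.8%: 4.8 ≤ 7.8 is true
  allergy to study drug: yes → true
  NOT prior myocardial infarction: yes → false
  years since diagnosis > 23 years: 1 > 23 is false
  informed consent signed: no → false
  prior myocardial infarction: yes → true
  HbA1c ≥ 7.9%: 4.8 ≥ 7.9 is false
Combine:
[1.1.1.1] exactly-one(true, false, false) = true
[1.1.1] NOT true = false
[1.1.2.1] false AND true = false
[1.1.2.2] false OR true = true
[1.1.2] exactly-one(false, true) = true
[1.1] false OR true = true
[1] NOT true = false
[2.1.1.2] false OR true = true
[2.1.1] false OR true = true
[2.1.2.2] true AND true = true
[2.1.2] false AND true = false
[2.1.3.2] false AND false = false
[2.1.3] false AND false = false
[2.1] true OR false OR false = true
[2] NOT true = false
[3] true → false = false
[root] false OR false OR false = false
Overall: false → excluded

Excluded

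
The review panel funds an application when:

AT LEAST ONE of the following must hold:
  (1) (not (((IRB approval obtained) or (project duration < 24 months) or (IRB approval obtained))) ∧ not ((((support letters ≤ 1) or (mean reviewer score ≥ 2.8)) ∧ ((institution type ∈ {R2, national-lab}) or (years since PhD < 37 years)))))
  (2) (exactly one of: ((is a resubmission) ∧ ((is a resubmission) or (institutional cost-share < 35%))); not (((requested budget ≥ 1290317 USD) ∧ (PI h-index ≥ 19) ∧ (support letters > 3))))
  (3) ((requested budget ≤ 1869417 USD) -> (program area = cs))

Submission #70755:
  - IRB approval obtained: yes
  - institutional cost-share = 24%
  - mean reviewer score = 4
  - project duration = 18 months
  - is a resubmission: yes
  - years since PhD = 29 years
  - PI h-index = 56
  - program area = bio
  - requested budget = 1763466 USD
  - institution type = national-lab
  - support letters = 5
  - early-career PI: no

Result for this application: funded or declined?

Funded

Atomic conditions:
  IRB approval obtained: yes → true
  project duration < 24 months: 18 < 24 is true
  support letters ≤ 1: 5 ≤ 1 is false
  mean reviewer score ≥ 2.8: 4 ≥ 2.8 is true
  institution type ∈ {R2, national-lab}: national-lab is in the set → true
  years since PhD < 37 years: 29 < 37 is true
  is a resubmission: yes → true
  institutional cost-share < 35%: 24 < 35 is true
  requested budget ≥ 1290317 USD: 1763466 ≥ 1290317 is true
  PI h-index ≥ 19: 56 ≥ 19 is true
  support letters > 3: 5 > 3 is true
  requested budget ≤ 1869417 USD: 1763466 ≤ 1869417 is true
  program area = cs: bio == cs is false
Combine:
[1.1.1] true OR true OR true = true
[1.1] NOT true = false
[1.2.1.1] false OR true = true
[1.2.1.2] true OR true = true
[1.2.1] true AND true = true
[1.2] NOT true = false
[1] false AND false = false
[2.1.2] true OR true = true
[2.1] true AND true = true
[2.2.1] true AND true AND true = true
[2.2] NOT true = false
[2] exactly-one(true, false) = true
[3] true → false = false
[root] false OR true OR false = true
Overall: true → funded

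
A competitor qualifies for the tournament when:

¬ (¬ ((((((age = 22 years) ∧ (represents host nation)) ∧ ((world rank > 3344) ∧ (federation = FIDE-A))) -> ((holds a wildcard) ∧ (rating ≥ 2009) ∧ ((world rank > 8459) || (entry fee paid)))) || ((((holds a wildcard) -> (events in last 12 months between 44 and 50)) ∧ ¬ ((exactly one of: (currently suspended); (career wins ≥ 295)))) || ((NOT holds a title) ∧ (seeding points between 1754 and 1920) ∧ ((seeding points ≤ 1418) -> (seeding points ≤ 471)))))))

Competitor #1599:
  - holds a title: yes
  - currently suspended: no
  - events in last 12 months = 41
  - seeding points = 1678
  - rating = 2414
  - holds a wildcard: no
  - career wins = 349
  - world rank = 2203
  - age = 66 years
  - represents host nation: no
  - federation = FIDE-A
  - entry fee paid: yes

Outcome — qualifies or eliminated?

Qualifies

Atomic conditions:
  age = 22 years: 66 == 22 is false
  represents host nation: no → false
  world rank > 3344: 2203 > 3344 is false
  federation = FIDE-A: FIDE-A == FIDE-A is true
  holds a wildcard: no → false
  rating ≥ 2009: 2414 ≥ 2009 is true
  world rank > 8459: 2203 > 8459 is false
  entry fee paid: yes → true
  events in last 12 months between 44 and 50: 41 in [44, 50] is false
  currently suspended: no → false
  career wins ≥ 295: 349 ≥ 295 is true
  NOT holds a title: yes → false
  seeding points between 1754 and 1920: 1678 in [1754, 1920] is false
  seeding points ≤ 1418: 1678 ≤ 1418 is false
  seeding points ≤ 471: 1678 ≤ 471 is false
Combine:
[1.1.1.1.1] false AND false = false
[1.1.1.1.2] false AND true = false
[1.1.1.1] false AND false = false
[1.1.1.2.3] false OR true = true
[1.1.1.2] false AND true AND true = false
[1.1.1] false → false (antecedent false ⇒ implication holds) = true
[1.1.2.1.1] false → false (antecedent false ⇒ implication holds) = true
[1.1.2.1.2.1] exactly-one(false, true) = true
[1.1.2.1.2] NOT true = false
[1.1.2.1] true AND false = false
[1.1.2.2.3] false → false (antecedent false ⇒ implication holds) = true
[1.1.2.2] false AND false AND true = false
[1.1.2] false OR false = false
[1.1] true OR false = true
[1] NOT true = false
[root] NOT false = true
Overall: true → qualifies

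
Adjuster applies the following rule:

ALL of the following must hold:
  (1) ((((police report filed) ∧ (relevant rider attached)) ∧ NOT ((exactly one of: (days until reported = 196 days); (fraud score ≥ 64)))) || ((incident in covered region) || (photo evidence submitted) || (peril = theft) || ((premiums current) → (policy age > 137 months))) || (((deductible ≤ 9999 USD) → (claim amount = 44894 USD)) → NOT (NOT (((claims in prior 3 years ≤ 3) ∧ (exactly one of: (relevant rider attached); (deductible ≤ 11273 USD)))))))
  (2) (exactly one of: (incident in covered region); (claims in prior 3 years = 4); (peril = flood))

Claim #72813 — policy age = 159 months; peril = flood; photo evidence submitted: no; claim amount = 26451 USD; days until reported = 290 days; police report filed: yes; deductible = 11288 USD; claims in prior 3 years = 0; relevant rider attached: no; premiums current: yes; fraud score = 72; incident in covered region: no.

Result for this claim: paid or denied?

Paid

Atomic conditions:
  police report filed: yes → true
  relevant rider attached: no → false
  days until reported = 196 days: 290 == 196 is false
  fraud score ≥ 64: 72 ≥ 64 is true
  incident in covered region: no → false
  photo evidence submitted: no → false
  peril = theft: flood == theft is false
  premiums current: yes → true
  policy age > 137 months: 159 > 137 is true
  deductible ≤ 9999 USD: 11288 ≤ 9999 is false
  claim amount = 44894 USD: 26451 == 44894 is false
  claims in prior 3 years ≤ 3: 0 ≤ 3 is true
  deductible ≤ 11273 USD: 11288 ≤ 11273 is false
  claims in prior 3 years = 4: 0 == 4 is false
  peril = flood: flood == flood is true
Combine:
[1.1.1] true AND false = false
[1.1.2.1] exactly-one(false, true) = true
[1.1.2] NOT true = false
[1.1] false AND false = false
[1.2.4] true → true = true
[1.2] false OR false OR false OR true = true
[1.3.1] false → false (antecedent false ⇒ implication holds) = true
[1.3.2.1.1.2] exactly-one(false, false) = false
[1.3.2.1.1] true AND false = false
[1.3.2.1] NOT false = true
[1.3.2] NOT true = false
[1.3] true → false = false
[1] false OR true OR false = true
[2] exactly-one(false, false, true) = true
[root] true AND true = true
Overall: true → paid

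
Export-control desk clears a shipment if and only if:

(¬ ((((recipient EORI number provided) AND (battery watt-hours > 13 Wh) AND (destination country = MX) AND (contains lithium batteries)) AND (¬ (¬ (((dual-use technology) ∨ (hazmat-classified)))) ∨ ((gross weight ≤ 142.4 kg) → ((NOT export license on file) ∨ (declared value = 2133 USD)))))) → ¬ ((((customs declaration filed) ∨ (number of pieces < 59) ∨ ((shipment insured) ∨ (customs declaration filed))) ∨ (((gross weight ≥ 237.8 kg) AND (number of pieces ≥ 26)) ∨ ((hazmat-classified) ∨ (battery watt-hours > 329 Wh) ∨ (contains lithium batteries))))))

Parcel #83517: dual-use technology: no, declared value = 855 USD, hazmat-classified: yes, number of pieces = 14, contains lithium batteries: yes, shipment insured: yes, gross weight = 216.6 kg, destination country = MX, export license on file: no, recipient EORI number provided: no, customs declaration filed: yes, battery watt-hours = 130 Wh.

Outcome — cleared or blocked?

Atomic conditions:
  recipient EORI number provided: no → false
  battery watt-hours > 13 Wh: 130 > 13 is true
  destination country = MX: MX == MX is true
  contains lithium batteries: yes → true
  dual-use technology: no → false
  hazmat-classified: yes → true
  gross weight ≤ 142.4 kg: 216.6 ≤ 142.4 is false
  NOT export license on file: no → true
  declared value = 2133 USD: 855 == 2133 is false
  customs declaration filed: yes → true
  number of pieces < 59: 14 < 59 is true
  shipment insured: yes → true
  gross weight ≥ 237.8 kg: 216.6 ≥ 237.8 is false
  number of pieces ≥ 26: 14 ≥ 26 is false
  battery watt-hours > 329 Wh: 130 > 329 is false
Combine:
[1.1.1] false AND true AND true AND true = false
[1.1.2.1.1.1] false OR true = true
[1.1.2.1.1] NOT true = false
[1.1.2.1] NOT false = true
[1.1.2.2.2] true OR false = true
[1.1.2.2] false → true (antecedent false ⇒ implication holds) = true
[1.1.2] true OR true = true
[1.1] false AND true = false
[1] NOT false = true
[2.1.1.3] true OR true = true
[2.1.1] true OR true OR true = true
[2.1.2.1] false AND false = false
[2.1.2.2] true OR false OR true = true
[2.1.2] false OR true = true
[2.1] true OR true = true
[2] NOT true = false
[root] true → false = false
Overall: false → blocked

Blocked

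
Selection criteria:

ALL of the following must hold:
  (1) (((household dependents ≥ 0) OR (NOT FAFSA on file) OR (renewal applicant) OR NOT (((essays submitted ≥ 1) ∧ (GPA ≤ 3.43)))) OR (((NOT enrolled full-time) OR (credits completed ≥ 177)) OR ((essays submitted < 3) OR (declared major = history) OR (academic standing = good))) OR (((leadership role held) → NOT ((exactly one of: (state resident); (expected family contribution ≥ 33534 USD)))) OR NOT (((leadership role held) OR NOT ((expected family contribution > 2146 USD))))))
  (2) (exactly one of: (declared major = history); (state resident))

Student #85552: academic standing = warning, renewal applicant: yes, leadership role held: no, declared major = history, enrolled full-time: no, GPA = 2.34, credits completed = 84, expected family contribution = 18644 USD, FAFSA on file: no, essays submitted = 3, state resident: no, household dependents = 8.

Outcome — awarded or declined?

Atomic conditions:
  household dependents ≥ 0: 8 ≥ 0 is true
  NOT FAFSA on file: no → true
  renewal applicant: yes → true
  essays submitted ≥ 1: 3 ≥ 1 is true
  GPA ≤ 3.43: 2.34 ≤ 3.43 is true
  NOT enrolled full-time: no → true
  credits completed ≥ 177: 84 ≥ 177 is false
  essays submitted < 3: 3 < 3 is false
  declared major = history: history == history is true
  academic standing = good: warning == good is false
  leadership role held: no → false
  state resident: no → false
  expected family contribution ≥ 33534 USD: 18644 ≥ 33534 is false
  expected family contribution > 2146 USD: 18644 > 2146 is true
Combine:
[1.1.4.1] true AND true = true
[1.1.4] NOT true = false
[1.1] true OR true OR true OR false = true
[1.2.1] true OR false = true
[1.2.2] false OR true OR false = true
[1.2] true OR true = true
[1.3.1.2.1] exactly-one(false, false) = false
[1.3.1.2] NOT false = true
[1.3.1] false → true (antecedent false ⇒ implication holds) = true
[1.3.2.1.2] NOT true = false
[1.3.2.1] false OR false = false
[1.3.2] NOT false = true
[1.3] true OR true = true
[1] true OR true OR true = true
[2] exactly-one(true, false) = true
[root] true AND true = true
Overall: true → awarded

Awarded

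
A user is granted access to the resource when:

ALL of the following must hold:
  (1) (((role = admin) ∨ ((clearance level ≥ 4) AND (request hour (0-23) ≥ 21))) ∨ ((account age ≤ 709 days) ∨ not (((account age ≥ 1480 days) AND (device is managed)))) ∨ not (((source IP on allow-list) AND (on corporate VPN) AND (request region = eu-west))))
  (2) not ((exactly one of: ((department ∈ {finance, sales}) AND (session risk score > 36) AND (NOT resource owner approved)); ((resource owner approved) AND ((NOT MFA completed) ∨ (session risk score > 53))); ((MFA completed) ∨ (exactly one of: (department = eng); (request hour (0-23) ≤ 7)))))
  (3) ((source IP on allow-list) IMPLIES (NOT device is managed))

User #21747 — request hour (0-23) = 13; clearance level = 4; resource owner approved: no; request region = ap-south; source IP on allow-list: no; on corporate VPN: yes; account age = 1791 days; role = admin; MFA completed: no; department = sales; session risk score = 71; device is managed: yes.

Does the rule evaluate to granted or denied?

Atomic conditions:
  role = admin: admin == admin is true
  clearance level ≥ 4: 4 ≥ 4 is true
  request hour (0-23) ≥ 21: 13 ≥ 21 is false
  account age ≤ 709 days: 1791 ≤ 709 is false
  account age ≥ 1480 days: 1791 ≥ 1480 is true
  device is managed: yes → true
  source IP on allow-list: no → false
  on corporate VPN: yes → true
  request region = eu-west: ap-south == eu-west is false
  department ∈ {finance, sales}: sales is in the set → true
  session risk score > 36: 71 > 36 is true
  NOT resource owner approved: no → true
  resource owner approved: no → false
  NOT MFA completed: no → true
  session risk score > 53: 71 > 53 is true
  MFA completed: no → false
  department = eng: sales == eng is false
  request hour (0-23) ≤ 7: 13 ≤ 7 is false
  NOT device is managed: yes → false
Combine:
[1.1.2] true AND false = false
[1.1] true OR false = true
[1.2.2.1] true AND true = true
[1.2.2] NOT true = false
[1.2] false OR false = false
[1.3.1] false AND true AND false = false
[1.3] NOT false = true
[1] true OR false OR true = true
[2.1.1] true AND true AND true = true
[2.1.2.2] true OR true = true
[2.1.2] false AND true = false
[2.1.3.2] exactly-one(false, false) = false
[2.1.3] false OR false = false
[2.1] exactly-one(true, false, false) = true
[2] NOT true = false
[3] false → false (antecedent false ⇒ implication holds) = true
[root] true AND false AND true = false
Overall: false → denied

Denied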